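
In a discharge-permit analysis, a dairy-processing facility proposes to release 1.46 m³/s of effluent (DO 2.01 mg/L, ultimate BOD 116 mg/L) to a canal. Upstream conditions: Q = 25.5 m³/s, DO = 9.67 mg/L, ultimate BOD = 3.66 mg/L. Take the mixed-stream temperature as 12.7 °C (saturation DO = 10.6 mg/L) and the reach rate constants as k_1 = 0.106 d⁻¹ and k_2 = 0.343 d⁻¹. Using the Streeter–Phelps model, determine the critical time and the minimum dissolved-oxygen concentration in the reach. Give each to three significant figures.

Mixed DO = (25.5×9.67 + 1.46×2.01)/(25.5+1.46) = 249.5/26.96 = 9.255 mg/L.
Mixed L₀ = (25.5×3.66 + 1.46×116)/(26.96) = 262.7/26.96 = 9.744 mg/L.
Initial deficit D₀ = C_s − DO₀ = 10.6 − 9.255 = 1.345 mg/L.
t_c = (1/0.2370) ln[(0.343/0.106)(1 − 1.345×0.2370/(0.106×9.744))] = 4.219 × ln(2.237) = 3.398 d.
D_c = (0.106/0.343) × 9.744 × e^(−0.106×3.398) = 0.3090 × 9.744 × 0.6976 = 2.100 mg/L.
Minimum DO = 10.6 − 2.100 = 8.500 mg/L.

t_c ≈ 3.40 d; minimum DO ≈ 8.50 mg/L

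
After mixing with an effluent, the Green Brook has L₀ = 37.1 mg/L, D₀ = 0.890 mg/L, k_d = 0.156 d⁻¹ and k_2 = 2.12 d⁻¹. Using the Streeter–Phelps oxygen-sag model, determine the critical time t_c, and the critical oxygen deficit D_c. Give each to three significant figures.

t_c ≈ 1.15 d; D_c ≈ 2.28 mg/L

t_c = [1/(k_2−k_d)] ln[(k_2/k_d)(1 − D₀(k_2−k_d)/(k_d L₀))]
= [1/(2.12−0.156)] ln[(2.12/0.156)(1 − 0.890×1.964/(0.156×37.1))]
= (1/1.964) ln[13.59 × 0.6980] = 0.5092 × ln(9.485) = 0.5092 × 2.250 = 1.145 d.
D_c = (k_d/k_2) L₀ e^(−k_d t_c) = (0.156/2.12) × 37.1 × e^(−0.156×1.145) = 0.07358 × 37.1 × 0.8364 = 2.283 mg/L.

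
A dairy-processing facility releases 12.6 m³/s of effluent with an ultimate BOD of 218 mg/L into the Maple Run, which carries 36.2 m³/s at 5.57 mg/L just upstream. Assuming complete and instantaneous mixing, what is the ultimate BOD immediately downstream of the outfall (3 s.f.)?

60.4 mg/L

Flow-weighted mixing: C = (Q_r C_r + Q_w C_w)/(Q_r + Q_w)
= (36.2×5.57 + 12.6×218)/(36.2 + 12.6) = 2948/48.80 = 60.42 mg/L.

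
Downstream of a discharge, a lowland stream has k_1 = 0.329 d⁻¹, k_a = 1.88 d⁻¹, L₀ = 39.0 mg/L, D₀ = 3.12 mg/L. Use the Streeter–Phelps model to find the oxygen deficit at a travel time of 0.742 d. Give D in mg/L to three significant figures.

D ≈ 5.20 mg/L

k_1 L₀/(k_a−k_1) = 0.329×39.0/(1.88−0.329) = 12.83/1.551 = 8.273 mg/L.
e^(−k_1 t) = e^(−0.329×0.7420) = 0.7834; e^(−k_a t) = e^(−1.88×0.7420) = 0.2478.
D = 8.273 × (0.7834 − 0.2478) + 3.12 × 0.2478 = 4.430 + 0.7733 = 5.204 mg/L.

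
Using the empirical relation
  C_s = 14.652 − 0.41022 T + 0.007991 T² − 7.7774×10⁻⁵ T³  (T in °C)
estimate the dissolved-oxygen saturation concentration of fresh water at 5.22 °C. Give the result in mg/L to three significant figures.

C_s = 14.652 − 0.41022×5.22 + 0.007991×5.22² − 7.7774×10⁻⁵×5.22³ = 12.72 mg/L.

C_s ≈ 12.7 mg/L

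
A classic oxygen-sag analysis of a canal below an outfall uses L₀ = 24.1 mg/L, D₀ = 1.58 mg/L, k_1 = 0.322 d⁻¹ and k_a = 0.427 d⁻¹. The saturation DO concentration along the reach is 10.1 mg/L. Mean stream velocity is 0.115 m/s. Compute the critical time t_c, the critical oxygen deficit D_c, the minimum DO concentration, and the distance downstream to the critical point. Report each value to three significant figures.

At the critical point dD/dt = 0, so k_1 L₀ e^(−k_1 t) = k_a D. Substituting D(t) from the Streeter–Phelps equation and solving for t gives
t_c = ln[(k_a/k_1)(1 − D₀(k_a−k_1)/(k_1 L₀))] / (k_a−k_1).
Here k_a−k_1 = 0.1050 d⁻¹ and 1 − D₀(k_a−k_1)/(k_1 L₀) = 1 − 1.58×0.1050/(0.322×24.1) = 0.9786, so
t_c = ln(1.326 × 0.9786) / 0.1050 = 0.2606 / 0.1050 = 2.482 d.
D_c = (k_1/k_a) L₀ e^(−k_1 t_c) = (0.322/0.427) × 24.1 × e^(−0.322×2.482) = 0.7541 × 24.1 × 0.4497 = 8.172 mg/L.
Minimum DO = C_s − D_c = 10.1 − 8.172 = 1.928 mg/L.
x_c = v t_c = 0.115 m/s × 2.482 d × 86400 s/d = 24660 m ≈ 24.7 km.

t_c ≈ 2.48 d; D_c ≈ 8.17 mg/L; min DO ≈ 1.93 mg/L; x_c ≈ 24.7 km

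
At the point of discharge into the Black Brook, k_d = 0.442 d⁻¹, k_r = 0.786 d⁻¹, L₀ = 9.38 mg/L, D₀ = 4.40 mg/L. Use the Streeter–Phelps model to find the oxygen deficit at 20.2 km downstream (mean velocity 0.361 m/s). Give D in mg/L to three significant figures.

D ≈ 4.45 mg/L

Travel time t = x/v = 20.2 km / (0.361 m/s) = 20200 m / 0.361 m/s = 55960 s = 0.6476 d.
k_d L₀/(k_r−k_d) = 0.442×9.38/(0.786−0.442) = 4.146/0.3440 = 12.05 mg/L.
e^(−k_d t) = e^(−0.442×0.6476) = 0.7511; e^(−k_r t) = e^(−0.786×0.6476) = 0.6011.
D = 12.05 × (0.7511 − 0.6011) + 4.40 × 0.6011 = 1.808 + 2.645 = 4.453 mg/L.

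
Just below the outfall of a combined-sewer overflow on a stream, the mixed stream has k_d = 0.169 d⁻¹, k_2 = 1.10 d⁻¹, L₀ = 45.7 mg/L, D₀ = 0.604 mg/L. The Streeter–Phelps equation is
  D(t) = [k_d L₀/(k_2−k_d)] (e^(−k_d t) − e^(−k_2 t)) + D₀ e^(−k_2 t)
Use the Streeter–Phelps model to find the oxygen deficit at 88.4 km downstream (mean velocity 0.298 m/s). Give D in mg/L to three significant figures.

D ≈ 4.47 mg/L

Travel time t = x/v = 88.4 km / (0.298 m/s) = 88400 m / 0.298 m/s = 296600 s = 3.433 d.
k_d L₀/(k_2−k_d) = 0.169×45.7/(1.10−0.169) = 7.723/0.9310 = 8.296 mg/L.
e^(−k_d t) = e^(−0.169×3.433) = 0.5598; e^(−k_2 t) = e^(−1.10×3.433) = 0.02290.
D = 8.296 × (0.5598 − 0.02290) + 0.604 × 0.02290 = 4.454 + 0.01383 = 4.468 mg/L.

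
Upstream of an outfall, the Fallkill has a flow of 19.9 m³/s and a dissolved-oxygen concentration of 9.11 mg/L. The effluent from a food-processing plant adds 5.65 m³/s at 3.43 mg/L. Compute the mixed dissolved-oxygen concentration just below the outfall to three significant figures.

7.85 mg/L

Flow-weighted mixing: C = (Q_r C_r + Q_w C_w)/(Q_r + Q_w)
= (19.9×9.11 + 5.65×3.43)/(19.9 + 5.65) = 200.7/25.55 = 7.854 mg/L.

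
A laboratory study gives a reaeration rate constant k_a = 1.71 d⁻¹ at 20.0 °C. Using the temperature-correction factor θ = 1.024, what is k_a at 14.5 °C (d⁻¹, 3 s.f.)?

k_a ≈ 1.50 d⁻¹

k_a(T₂) = k_a(T₁) · θ^(T₂−T₁) = 1.71 × 1.024^(14.5−20.0)
= 1.71 × 1.024^-5.50 = 1.71 × 0.8777 = 1.501 d⁻¹.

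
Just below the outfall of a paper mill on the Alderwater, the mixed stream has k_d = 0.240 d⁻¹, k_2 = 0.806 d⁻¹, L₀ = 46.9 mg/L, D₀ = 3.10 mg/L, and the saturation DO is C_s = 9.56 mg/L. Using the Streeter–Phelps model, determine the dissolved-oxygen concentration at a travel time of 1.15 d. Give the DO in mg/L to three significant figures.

k_d L₀/(k_2−k_d) = 0.240×46.9/(0.806−0.240) = 11.26/0.5660 = 19.89 mg/L.
e^(−k_d t) = e^(−0.240×1.150) = 0.7588; e^(−k_2 t) = e^(−0.806×1.150) = 0.3958.
D = 19.89 × (0.7588 − 0.3958) + 3.10 × 0.3958 = 7.220 + 1.227 = 8.447 mg/L.
DO = C_s − D = 9.56 − 8.447 = 1.113 mg/L.

DO ≈ 1.11 mg/L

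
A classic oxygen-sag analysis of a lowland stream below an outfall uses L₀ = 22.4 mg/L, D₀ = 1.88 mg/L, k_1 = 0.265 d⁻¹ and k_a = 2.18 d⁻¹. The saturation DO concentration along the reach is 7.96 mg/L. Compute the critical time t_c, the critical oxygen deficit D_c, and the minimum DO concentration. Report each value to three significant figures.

t_c ≈ 0.613 d; D_c ≈ 2.31 mg/L; min DO ≈ 5.65 mg/L

At the critical point dD/dt = 0, so k_1 L₀ e^(−k_1 t) = k_a D. Substituting D(t) from the Streeter–Phelps equation and solving for t gives
t_c = ln[(k_a/k_1)(1 − D₀(k_a−k_1)/(k_1 L₀))] / (k_a−k_1).
Here k_a−k_1 = 1.915 d⁻¹ and 1 − D₀(k_a−k_1)/(k_1 L₀) = 1 − 1.88×1.915/(0.265×22.4) = 0.3935, so
t_c = ln(8.226 × 0.3935) / 1.915 = 1.175 / 1.915 = 0.6134 d.
L(t_c) = L₀ e^(−k_1 t_c) = 22.4 × 0.8500 = 19.04 mg/L, and at the critical point k_a D_c = k_1 L, so D_c = (0.265/2.18) × 19.04 = 2.314 mg/L.
Minimum DO = C_s − D_c = 7.96 − 2.314 = 5.646 mg/L.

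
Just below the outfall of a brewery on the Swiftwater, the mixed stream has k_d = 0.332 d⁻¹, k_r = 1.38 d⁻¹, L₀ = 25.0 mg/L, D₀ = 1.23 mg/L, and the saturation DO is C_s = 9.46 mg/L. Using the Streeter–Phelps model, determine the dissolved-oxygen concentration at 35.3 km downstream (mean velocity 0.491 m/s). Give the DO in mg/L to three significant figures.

Travel time t = x/v = 35.3 km / (0.491 m/s) = 35300 m / 0.491 m/s = 71890 s = 0.8321 d.
k_d L₀/(k_r−k_d) = 0.332×25.0/(1.38−0.332) = 8.300/1.048 = 7.920 mg/L.
e^(−k_d t) = e^(−0.332×0.8321) = 0.7586; e^(−k_r t) = e^(−1.38×0.8321) = 0.3172.
D = 7.920 × (0.7586 − 0.3172) + 1.23 × 0.3172 = 3.496 + 0.3901 = 3.886 mg/L.
DO = C_s − D = 9.46 − 3.886 = 5.574 mg/L.

DO ≈ 5.57 mg/L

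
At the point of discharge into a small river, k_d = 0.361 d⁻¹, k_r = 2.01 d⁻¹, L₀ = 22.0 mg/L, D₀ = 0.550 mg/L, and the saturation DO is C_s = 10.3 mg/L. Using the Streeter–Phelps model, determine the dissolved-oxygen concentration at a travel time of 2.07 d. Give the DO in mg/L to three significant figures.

DO ≈ 8.09 mg/L

k_d L₀/(k_r−k_d) = 0.361×22.0/(2.01−0.361) = 7.942/1.649 = 4.816 mg/L.
e^(−k_d t) = e^(−0.361×2.070) = 0.4737; e^(−k_r t) = e^(−2.01×2.070) = 0.01560.
D = 4.816 × (0.4737 − 0.01560) + 0.550 × 0.01560 = 2.206 + 0.008578 = 2.215 mg/L.
DO = C_s − D = 10.3 − 2.215 = 8.085 mg/L.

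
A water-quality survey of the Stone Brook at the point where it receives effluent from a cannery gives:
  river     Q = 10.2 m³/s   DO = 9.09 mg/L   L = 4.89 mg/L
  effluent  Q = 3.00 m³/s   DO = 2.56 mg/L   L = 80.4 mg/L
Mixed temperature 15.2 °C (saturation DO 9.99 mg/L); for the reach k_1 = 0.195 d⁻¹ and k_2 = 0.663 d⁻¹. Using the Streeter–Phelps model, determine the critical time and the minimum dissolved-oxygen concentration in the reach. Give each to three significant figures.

t_c ≈ 1.97 d; minimum DO ≈ 5.58 mg/L

Mixed DO = (10.2×9.09 + 3.00×2.56)/(10.2+3.00) = 100.4/13.20 = 7.606 mg/L.
Mixed L₀ = (10.2×4.89 + 3.00×80.4)/(13.20) = 291.1/13.20 = 22.05 mg/L.
Initial deficit D₀ = C_s − DO₀ = 9.99 − 7.606 = 2.384 mg/L.
t_c = (1/0.4680) ln[(0.663/0.195)(1 − 2.384×0.4680/(0.195×22.05))] = 2.137 × ln(2.518) = 1.973 d.
D_c = (0.195/0.663) × 22.05 × e^(−0.195×1.973) = 0.2941 × 22.05 × 0.6806 = 4.414 mg/L.
Minimum DO = 9.99 − 4.414 = 5.576 mg/L.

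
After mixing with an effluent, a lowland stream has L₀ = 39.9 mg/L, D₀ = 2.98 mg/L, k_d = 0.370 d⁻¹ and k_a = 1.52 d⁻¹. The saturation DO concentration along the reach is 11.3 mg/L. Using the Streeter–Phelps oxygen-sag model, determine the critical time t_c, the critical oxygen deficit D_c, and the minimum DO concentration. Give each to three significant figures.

t_c ≈ 0.999 d; D_c ≈ 6.71 mg/L; min DO ≈ 4.59 mg/L

t_c = [1/(k_a−k_d)] ln[(k_a/k_d)(1 − D₀(k_a−k_d)/(k_d L₀))]
= [1/(1.52−0.370)] ln[(1.52/0.370)(1 − 2.98×1.150/(0.370×39.9))]
= (1/1.150) ln[4.108 × 0.7679] = 0.8696 × ln(3.154) = 0.8696 × 1.149 = 0.9990 d.
D_c = (k_d/k_a) L₀ e^(−k_d t_c) = (0.370/1.52) × 39.9 × e^(−0.370×0.9990) = 0.2434 × 39.9 × 0.6910 = 6.711 mg/L.
Minimum DO = C_s − D_c = 11.3 − 6.711 = 4.589 mg/L.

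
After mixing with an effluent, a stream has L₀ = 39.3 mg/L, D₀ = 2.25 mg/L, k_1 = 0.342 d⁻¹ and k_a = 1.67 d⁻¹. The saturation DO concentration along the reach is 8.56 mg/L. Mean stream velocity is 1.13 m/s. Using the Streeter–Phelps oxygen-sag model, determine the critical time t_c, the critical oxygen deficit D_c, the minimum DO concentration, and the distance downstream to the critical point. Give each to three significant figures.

With k_a/k_1 = 4.883 and 1 − D₀(k_a−k_1)/(k_1 L₀) = 0.7777,
t_c = ln(4.883 × 0.7777) / (1.67 − 0.342) = ln(3.797) / 1.328 = 1.334/1.328 = 1.005 d.
L(t_c) = L₀ e^(−k_1 t_c) = 39.3 × 0.7092 = 27.87 mg/L, and at the critical point k_a D_c = k_1 L, so D_c = (0.342/1.67) × 27.87 = 5.708 mg/L.
Minimum DO = C_s − D_c = 8.56 − 5.708 = 2.852 mg/L.
x_c = v t_c = 1.13 m/s × 1.005 d × 86400 s/d = 98100 m ≈ 98.1 km.

t_c ≈ 1.00 d; D_c ≈ 5.71 mg/L; min DO ≈ 2.85 mg/L; x_c ≈ 98.1 km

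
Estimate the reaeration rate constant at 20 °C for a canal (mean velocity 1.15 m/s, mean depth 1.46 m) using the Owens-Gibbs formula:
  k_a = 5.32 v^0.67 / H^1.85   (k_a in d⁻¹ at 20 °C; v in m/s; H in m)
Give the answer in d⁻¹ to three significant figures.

k_a = 5.32 × 1.15^0.67 / 1.46^1.85 = 5.32 × 1.098 / 2.014 = 2.901 d⁻¹.

k_a ≈ 2.90 d⁻¹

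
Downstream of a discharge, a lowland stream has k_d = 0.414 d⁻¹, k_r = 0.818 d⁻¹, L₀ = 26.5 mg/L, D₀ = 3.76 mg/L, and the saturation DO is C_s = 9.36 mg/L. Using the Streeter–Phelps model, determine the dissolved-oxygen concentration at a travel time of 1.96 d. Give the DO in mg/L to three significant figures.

DO ≈ 2.00 mg/L

k_d L₀/(k_r−k_d) = 0.414×26.5/(0.818−0.414) = 10.97/0.4040 = 27.16 mg/L.
e^(−k_d t) = e^(−0.414×1.960) = 0.4442; e^(−k_r t) = e^(−0.818×1.960) = 0.2012.
D = 27.16 × (0.4442 − 0.2012) + 3.76 × 0.2012 = 6.598 + 0.7566 = 7.355 mg/L.
DO = C_s − D = 9.36 − 7.355 = 2.005 mg/L.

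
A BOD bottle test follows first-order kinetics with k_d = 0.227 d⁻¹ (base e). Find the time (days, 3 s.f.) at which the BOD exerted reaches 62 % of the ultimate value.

y/L₀ = 1 − e^(−k_d t) = 0.62 ⇒ e^(−k_d t) = 0.380
t = −ln(0.380) / 0.227 = 0.9676 / 0.227 = 4.262 d.

t ≈ 4.26 d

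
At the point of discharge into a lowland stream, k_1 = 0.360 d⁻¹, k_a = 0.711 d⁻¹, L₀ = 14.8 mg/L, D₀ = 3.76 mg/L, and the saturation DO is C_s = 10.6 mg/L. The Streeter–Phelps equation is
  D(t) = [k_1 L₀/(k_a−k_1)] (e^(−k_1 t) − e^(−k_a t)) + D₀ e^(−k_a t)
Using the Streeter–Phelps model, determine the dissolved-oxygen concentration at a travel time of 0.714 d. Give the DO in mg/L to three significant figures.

k_1 L₀/(k_a−k_1) = 0.360×14.8/(0.711−0.360) = 5.328/0.3510 = 15.18 mg/L.
e^(−k_1 t) = e^(−0.360×0.7140) = 0.7733; e^(−k_a t) = e^(−0.711×0.7140) = 0.6019.
D = 15.18 × (0.7733 − 0.6019) + 3.76 × 0.6019 = 2.602 + 2.263 = 4.865 mg/L.
DO = C_s − D = 10.6 − 4.865 = 5.735 mg/L.

DO ≈ 5.73 mg/L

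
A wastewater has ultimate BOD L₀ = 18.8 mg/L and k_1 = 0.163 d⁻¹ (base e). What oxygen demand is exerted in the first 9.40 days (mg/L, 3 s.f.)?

y_t = L₀(1 − e^(−k_1 t)) = 18.8 × (1 − e^(−0.163×9.40))
= 18.8 × (1 − 0.2161) = 18.8 × 0.7839 = 14.74 mg/L.

y ≈ 14.7 mg/L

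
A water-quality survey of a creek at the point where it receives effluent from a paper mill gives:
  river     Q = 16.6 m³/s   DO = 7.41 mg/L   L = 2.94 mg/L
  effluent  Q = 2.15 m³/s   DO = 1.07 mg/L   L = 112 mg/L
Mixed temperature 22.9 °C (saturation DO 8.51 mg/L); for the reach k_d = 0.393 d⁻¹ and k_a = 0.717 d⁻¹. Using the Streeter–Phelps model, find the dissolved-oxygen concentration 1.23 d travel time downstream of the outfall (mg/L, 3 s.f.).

DO ≈ 3.96 mg/L

Mixed DO = (16.6×7.41 + 2.15×1.07)/(16.6+2.15) = 125.3/18.75 = 6.683 mg/L.
Mixed L₀ = (16.6×2.94 + 2.15×112)/(18.75) = 289.6/18.75 = 15.45 mg/L.
Initial deficit D₀ = C_s − DO₀ = 8.51 − 6.683 = 1.827 mg/L.
D(1.23) = [0.393×15.45/(0.717−0.393)](e^(−0.393×1.23) − e^(−0.717×1.23)) + 1.827 e^(−0.717×1.23)
= 18.73 × (0.6167 − 0.4140) + 1.827 × 0.4140 = 4.554 mg/L.
DO = 8.51 − 4.554 = 3.956 mg/L.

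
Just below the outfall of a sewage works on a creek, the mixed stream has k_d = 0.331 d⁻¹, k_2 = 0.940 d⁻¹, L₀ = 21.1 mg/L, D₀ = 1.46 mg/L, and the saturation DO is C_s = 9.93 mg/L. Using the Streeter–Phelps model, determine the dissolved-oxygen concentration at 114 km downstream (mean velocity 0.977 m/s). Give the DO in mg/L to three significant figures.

DO ≈ 5.41 mg/L

Travel time t = x/v = 114 km / (0.977 m/s) = 114000 m / 0.977 m/s = 116700 s = 1.351 d.
k_d L₀/(k_2−k_d) = 0.331×21.1/(0.940−0.331) = 6.984/0.6090 = 11.47 mg/L.
e^(−k_d t) = e^(−0.331×1.351) = 0.6395; e^(−k_2 t) = e^(−0.940×1.351) = 0.2810.
D = 11.47 × (0.6395 − 0.2810) + 1.46 × 0.2810 = 4.112 + 0.4102 = 4.522 mg/L.
DO = C_s − D = 9.93 − 4.522 = 5.408 mg/L.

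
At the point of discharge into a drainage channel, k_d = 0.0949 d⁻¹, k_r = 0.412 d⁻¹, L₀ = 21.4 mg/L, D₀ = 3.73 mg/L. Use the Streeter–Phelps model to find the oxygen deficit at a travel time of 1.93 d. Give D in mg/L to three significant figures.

k_d L₀/(k_r−k_d) = 0.0949×21.4/(0.412−0.0949) = 2.031/0.3171 = 6.404 mg/L.
e^(−k_d t) = e^(−0.0949×1.930) = 0.8326; e^(−k_r t) = e^(−0.412×1.930) = 0.4515.
D = 6.404 × (0.8326 − 0.4515) + 3.73 × 0.4515 = 2.441 + 1.684 = 4.125 mg/L.

D ≈ 4.13 mg/L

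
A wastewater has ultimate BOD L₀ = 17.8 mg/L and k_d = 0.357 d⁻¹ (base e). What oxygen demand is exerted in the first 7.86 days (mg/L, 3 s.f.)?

y_t = L₀(1 − e^(−k_d t)) = 17.8 × (1 − e^(−0.357×7.86))
= 17.8 × (1 − 0.06045) = 17.8 × 0.9396 = 16.72 mg/L.

y ≈ 16.7 mg/L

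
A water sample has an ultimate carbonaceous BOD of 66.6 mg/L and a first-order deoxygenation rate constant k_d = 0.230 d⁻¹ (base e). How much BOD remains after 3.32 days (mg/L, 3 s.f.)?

L ≈ 31.0 mg/L

L_t = L₀ e^(−k_d t) = 66.6 × e^(−0.230×3.32) = 66.6 × 0.4660 = 31.03 mg/L.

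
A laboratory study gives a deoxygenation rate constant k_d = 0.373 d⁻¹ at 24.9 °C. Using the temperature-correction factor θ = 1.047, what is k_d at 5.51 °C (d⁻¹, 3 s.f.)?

k_d(T₂) = k_d(T₁) · θ^(T₂−T₁) = 0.373 × 1.047^(5.51−24.9)
= 0.373 × 1.047^-19.4 = 0.373 × 0.4104 = 0.1531 d⁻¹.

k_d ≈ 0.153 d⁻¹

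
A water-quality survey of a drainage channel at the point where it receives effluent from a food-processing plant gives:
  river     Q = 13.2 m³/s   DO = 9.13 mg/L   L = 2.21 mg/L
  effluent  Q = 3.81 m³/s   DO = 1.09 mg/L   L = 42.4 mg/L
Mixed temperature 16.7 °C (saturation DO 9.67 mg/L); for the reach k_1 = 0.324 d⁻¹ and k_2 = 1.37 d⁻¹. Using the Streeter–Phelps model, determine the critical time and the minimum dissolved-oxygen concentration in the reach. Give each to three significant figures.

t_c ≈ 0.307 d; minimum DO ≈ 7.27 mg/L

Mixed DO = (13.2×9.13 + 3.81×1.09)/(13.2+3.81) = 124.7/17.01 = 7.329 mg/L.
Mixed L₀ = (13.2×2.21 + 3.81×42.4)/(17.01) = 190.7/17.01 = 11.21 mg/L.
Initial deficit D₀ = C_s − DO₀ = 9.67 − 7.329 = 2.341 mg/L.
t_c = (1/1.046) ln[(1.37/0.324)(1 − 2.341×1.046/(0.324×11.21))] = 0.9560 × ln(1.378) = 0.3068 d.
D_c = (0.324/1.37) × 11.21 × e^(−0.324×0.3068) = 0.2365 × 11.21 × 0.9054 = 2.401 mg/L.
Minimum DO = 9.67 − 2.401 = 7.269 mg/L.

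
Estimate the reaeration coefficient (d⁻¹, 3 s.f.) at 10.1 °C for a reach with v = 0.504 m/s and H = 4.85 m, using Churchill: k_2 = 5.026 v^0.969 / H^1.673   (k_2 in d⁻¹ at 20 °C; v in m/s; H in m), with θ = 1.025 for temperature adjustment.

k_2(20) = 5.026 × 0.504^0.969 / 4.85^1.673 = 5.026 × 0.5148 / 14.04 = 0.1843 d⁻¹.
k_2(10.1) = 0.1843 × 1.025^(10.1−20) = 0.1843 × 0.7831 = 0.1444 d⁻¹.

k_2 ≈ 0.144 d⁻¹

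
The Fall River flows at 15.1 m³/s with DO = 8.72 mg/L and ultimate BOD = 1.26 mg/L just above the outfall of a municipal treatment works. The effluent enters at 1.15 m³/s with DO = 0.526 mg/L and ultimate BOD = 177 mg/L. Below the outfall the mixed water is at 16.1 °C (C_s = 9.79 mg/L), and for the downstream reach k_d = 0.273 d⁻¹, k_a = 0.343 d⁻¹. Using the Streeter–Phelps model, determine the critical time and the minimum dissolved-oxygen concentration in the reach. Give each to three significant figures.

Mixed DO = (15.1×8.72 + 1.15×0.526)/(15.1+1.15) = 132.3/16.25 = 8.140 mg/L.
Mixed L₀ = (15.1×1.26 + 1.15×177)/(16.25) = 222.6/16.25 = 13.70 mg/L.
Initial deficit D₀ = C_s − DO₀ = 9.79 − 8.140 = 1.650 mg/L.
t_c = (1/0.07000) ln[(0.343/0.273)(1 − 1.650×0.07000/(0.273×13.70))] = 14.29 × ln(1.218) = 2.813 d.
D_c = (0.273/0.343) × 13.70 × e^(−0.273×2.813) = 0.7959 × 13.70 × 0.4640 = 5.058 mg/L.
Minimum DO = 9.79 − 5.058 = 4.732 mg/L.

t_c ≈ 2.81 d; minimum DO ≈ 4.73 mg/L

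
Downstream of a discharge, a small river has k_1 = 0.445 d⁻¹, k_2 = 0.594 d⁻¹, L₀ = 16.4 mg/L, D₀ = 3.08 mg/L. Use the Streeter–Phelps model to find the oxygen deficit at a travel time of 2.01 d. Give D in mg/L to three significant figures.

k_1 L₀/(k_2−k_1) = 0.445×16.4/(0.594−0.445) = 7.298/0.1490 = 48.98 mg/L.
e^(−k_1 t) = e^(−0.445×2.010) = 0.4088; e^(−k_2 t) = e^(−0.594×2.010) = 0.3030.
D = 48.98 × (0.4088 − 0.3030) + 3.08 × 0.3030 = 5.182 + 0.9333 = 6.116 mg/L.

D ≈ 6.12 mg/L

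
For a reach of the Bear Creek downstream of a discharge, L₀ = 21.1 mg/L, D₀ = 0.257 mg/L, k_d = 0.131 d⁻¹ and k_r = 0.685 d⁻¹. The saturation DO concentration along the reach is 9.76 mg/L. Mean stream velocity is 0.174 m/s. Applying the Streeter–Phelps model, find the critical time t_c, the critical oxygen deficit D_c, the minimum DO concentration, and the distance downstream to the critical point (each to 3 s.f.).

t_c = [1/(k_r−k_d)] ln[(k_r/k_d)(1 − D₀(k_r−k_d)/(k_d L₀))]
= [1/(0.685−0.131)] ln[(0.685/0.131)(1 − 0.257×0.5540/(0.131×21.1))]
= (1/0.5540) ln[5.229 × 0.9485] = 1.805 × ln(4.960) = 1.805 × 1.601 = 2.891 d.
L(t_c) = L₀ e^(−k_d t_c) = 21.1 × 0.6848 = 14.45 mg/L, and at the critical point k_r D_c = k_d L, so D_c = (0.131/0.685) × 14.45 = 2.763 mg/L.
Minimum DO = C_s − D_c = 9.76 − 2.763 = 6.997 mg/L.
x_c = v t_c = 0.174 m/s × 2.891 d × 86400 s/d = 43450 m ≈ 43.5 km.

t_c ≈ 2.89 d; D_c ≈ 2.76 mg/L; min DO ≈ 7.00 mg/L; x_c ≈ 43.5 km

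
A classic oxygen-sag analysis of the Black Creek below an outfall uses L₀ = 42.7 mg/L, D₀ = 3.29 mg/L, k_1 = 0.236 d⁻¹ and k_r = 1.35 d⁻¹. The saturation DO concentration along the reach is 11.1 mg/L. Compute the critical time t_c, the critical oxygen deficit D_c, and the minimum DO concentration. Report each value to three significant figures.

t_c = [1/(k_r−k_1)] ln[(k_r/k_1)(1 − D₀(k_r−k_1)/(k_1 L₀))]
= [1/(1.35−0.236)] ln[(1.35/0.236)(1 − 3.29×1.114/(0.236×42.7))]
= (1/1.114) ln[5.720 × 0.6363] = 0.8977 × ln(3.640) = 0.8977 × 1.292 = 1.160 d.
L(t_c) = L₀ e^(−k_1 t_c) = 42.7 × 0.7606 = 32.48 mg/L, and at the critical point k_r D_c = k_1 L, so D_c = (0.236/1.35) × 32.48 = 5.677 mg/L.
Minimum DO = C_s − D_c = 11.1 − 5.677 = 5.423 mg/L.

t_c ≈ 1.16 d; D_c ≈ 5.68 mg/L; min DO ≈ 5.42 mg/L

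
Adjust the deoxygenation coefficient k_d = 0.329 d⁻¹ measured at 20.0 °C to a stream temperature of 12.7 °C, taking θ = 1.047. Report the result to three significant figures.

k_d(T₂) = k_d(T₁) · θ^(T₂−T₁) = 0.329 × 1.047^(12.7−20.0)
= 0.329 × 1.047^-7.30 = 0.329 × 0.7151 = 0.2353 d⁻¹.

k_d ≈ 0.235 d⁻¹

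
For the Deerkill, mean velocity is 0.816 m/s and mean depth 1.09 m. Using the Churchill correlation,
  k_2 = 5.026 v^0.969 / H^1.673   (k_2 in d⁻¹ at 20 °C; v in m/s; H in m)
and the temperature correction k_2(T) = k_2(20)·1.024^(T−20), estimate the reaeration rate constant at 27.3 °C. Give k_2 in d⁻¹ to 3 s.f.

k_2(20) = 5.026 × 0.816^0.969 / 1.09^1.673 = 5.026 × 0.8212 / 1.155 = 3.573 d⁻¹.
k_2(27.3) = 3.573 × 1.024^(27.3−20) = 3.573 × 1.189 = 4.248 d⁻¹.

k_2 ≈ 4.25 d⁻¹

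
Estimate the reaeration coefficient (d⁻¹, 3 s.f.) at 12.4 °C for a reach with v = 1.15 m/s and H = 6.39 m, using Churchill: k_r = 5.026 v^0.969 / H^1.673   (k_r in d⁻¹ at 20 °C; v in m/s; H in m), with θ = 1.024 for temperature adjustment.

k_r ≈ 0.216 d⁻¹

k_r(20) = 5.026 × 1.15^0.969 / 6.39^1.673 = 5.026 × 1.145 / 22.26 = 0.2585 d⁻¹.
k_r(12.4) = 0.2585 × 1.024^(12.4−20) = 0.2585 × 0.8351 = 0.2159 d⁻¹.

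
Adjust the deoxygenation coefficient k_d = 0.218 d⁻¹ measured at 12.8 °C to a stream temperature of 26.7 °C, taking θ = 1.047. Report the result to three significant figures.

k_d(T₂) = k_d(T₁) · θ^(T₂−T₁) = 0.218 × 1.047^(26.7−12.8)
= 0.218 × 1.047^13.9 = 0.218 × 1.893 = 0.4128 d⁻¹.

k_d ≈ 0.413 d⁻¹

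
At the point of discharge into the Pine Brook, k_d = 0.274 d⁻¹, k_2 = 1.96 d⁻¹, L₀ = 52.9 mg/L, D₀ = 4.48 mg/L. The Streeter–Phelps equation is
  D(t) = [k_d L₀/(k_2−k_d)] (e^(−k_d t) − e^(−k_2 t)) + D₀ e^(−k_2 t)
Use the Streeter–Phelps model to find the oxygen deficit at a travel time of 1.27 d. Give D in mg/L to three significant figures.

k_d L₀/(k_2−k_d) = 0.274×52.9/(1.96−0.274) = 14.49/1.686 = 8.597 mg/L.
e^(−k_d t) = e^(−0.274×1.270) = 0.7061; e^(−k_2 t) = e^(−1.96×1.270) = 0.08298.
D = 8.597 × (0.7061 − 0.08298) + 4.48 × 0.08298 = 5.357 + 0.3717 = 5.729 mg/L.

D ≈ 5.73 mg/L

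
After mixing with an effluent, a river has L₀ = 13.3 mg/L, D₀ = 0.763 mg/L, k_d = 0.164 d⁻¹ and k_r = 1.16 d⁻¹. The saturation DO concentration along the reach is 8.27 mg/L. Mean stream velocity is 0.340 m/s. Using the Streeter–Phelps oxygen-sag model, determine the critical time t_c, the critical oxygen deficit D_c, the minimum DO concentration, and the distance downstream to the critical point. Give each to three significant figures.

At the critical point dD/dt = 0, so k_d L₀ e^(−k_d t) = k_r D. Substituting D(t) from the Streeter–Phelps equation and solving for t gives
t_c = ln[(k_r/k_d)(1 − D₀(k_r−k_d)/(k_d L₀))] / (k_r−k_d).
Here k_r−k_d = 0.9960 d⁻¹ and 1 − D₀(k_r−k_d)/(k_d L₀) = 1 − 0.763×0.9960/(0.164×13.3) = 0.6516, so
t_c = ln(7.073 × 0.6516) / 0.9960 = 1.528 / 0.9960 = 1.534 d.
L(t_c) = L₀ e^(−k_d t_c) = 13.3 × 0.7776 = 10.34 mg/L, and at the critical point k_r D_c = k_d L, so D_c = (0.164/1.16) × 10.34 = 1.462 mg/L.
Minimum DO = C_s − D_c = 8.27 − 1.462 = 6.808 mg/L.
x_c = v t_c = 0.340 m/s × 1.534 d × 86400 s/d = 45070 m ≈ 45.1 km.

t_c ≈ 1.53 d; D_c ≈ 1.46 mg/L; min DO ≈ 6.81 mg/L; x_c ≈ 45.1 km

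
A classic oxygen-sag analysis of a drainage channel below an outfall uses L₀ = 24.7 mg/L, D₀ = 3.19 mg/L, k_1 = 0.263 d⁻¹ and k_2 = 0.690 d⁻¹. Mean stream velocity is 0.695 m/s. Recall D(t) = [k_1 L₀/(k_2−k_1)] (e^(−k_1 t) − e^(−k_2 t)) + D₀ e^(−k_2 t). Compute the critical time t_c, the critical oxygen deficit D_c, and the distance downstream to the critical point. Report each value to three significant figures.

With k_2/k_1 = 2.624 and 1 − D₀(k_2−k_1)/(k_1 L₀) = 0.7903,
t_c = ln(2.624 × 0.7903) / (0.690 − 0.263) = ln(2.073) / 0.4270 = 0.7292/0.4270 = 1.708 d.
L(t_c) = L₀ e^(−k_1 t_c) = 24.7 × 0.6382 = 15.76 mg/L, and at the critical point k_2 D_c = k_1 L, so D_c = (0.263/0.690) × 15.76 = 6.008 mg/L.
x_c = v t_c = 0.695 m/s × 1.708 d × 86400 s/d = 102500 m ≈ 103 km.

t_c ≈ 1.71 d; D_c ≈ 6.01 mg/L; x_c ≈ 103 km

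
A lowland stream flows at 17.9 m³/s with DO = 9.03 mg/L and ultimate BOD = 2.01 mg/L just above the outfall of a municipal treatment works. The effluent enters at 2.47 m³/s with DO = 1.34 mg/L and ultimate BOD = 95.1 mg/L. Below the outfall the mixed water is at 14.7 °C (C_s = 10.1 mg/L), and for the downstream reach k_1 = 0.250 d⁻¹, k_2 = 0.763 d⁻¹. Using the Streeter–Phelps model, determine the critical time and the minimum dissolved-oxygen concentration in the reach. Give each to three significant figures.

t_c ≈ 1.45 d; minimum DO ≈ 7.07 mg/L

Mixed DO = (17.9×9.03 + 2.47×1.34)/(17.9+2.47) = 164.9/20.37 = 8.098 mg/L.
Mixed L₀ = (17.9×2.01 + 2.47×95.1)/(20.37) = 270.9/20.37 = 13.30 mg/L.
Initial deficit D₀ = C_s − DO₀ = 10.1 − 8.098 = 2.002 mg/L.
t_c = (1/0.5130) ln[(0.763/0.250)(1 − 2.002×0.5130/(0.250×13.30))] = 1.949 × ln(2.109) = 1.455 d.
D_c = (0.250/0.763) × 13.30 × e^(−0.250×1.455) = 0.3277 × 13.30 × 0.6951 = 3.029 mg/L.
Minimum DO = 10.1 − 3.029 = 7.071 mg/L.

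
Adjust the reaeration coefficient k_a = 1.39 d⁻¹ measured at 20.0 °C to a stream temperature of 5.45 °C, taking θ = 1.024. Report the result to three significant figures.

k_a(T₂) = k_a(T₁) · θ^(T₂−T₁) = 1.39 × 1.024^(5.45−20.0)
= 1.39 × 1.024^-14.6 = 1.39 × 0.7082 = 0.9844 d⁻¹.

k_a ≈ 0.984 d⁻¹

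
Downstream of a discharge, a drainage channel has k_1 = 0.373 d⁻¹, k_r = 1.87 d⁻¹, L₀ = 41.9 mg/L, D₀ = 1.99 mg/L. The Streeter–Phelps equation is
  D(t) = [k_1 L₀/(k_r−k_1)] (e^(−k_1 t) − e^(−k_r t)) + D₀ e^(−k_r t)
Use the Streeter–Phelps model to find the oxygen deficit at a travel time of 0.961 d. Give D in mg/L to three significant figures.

k_1 L₀/(k_r−k_1) = 0.373×41.9/(1.87−0.373) = 15.63/1.497 = 10.44 mg/L.
e^(−k_1 t) = e^(−0.373×0.9610) = 0.6988; e^(−k_r t) = e^(−1.87×0.9610) = 0.1658.
D = 10.44 × (0.6988 − 0.1658) + 1.99 × 0.1658 = 5.564 + 0.3299 = 5.894 mg/L.

D ≈ 5.89 mg/L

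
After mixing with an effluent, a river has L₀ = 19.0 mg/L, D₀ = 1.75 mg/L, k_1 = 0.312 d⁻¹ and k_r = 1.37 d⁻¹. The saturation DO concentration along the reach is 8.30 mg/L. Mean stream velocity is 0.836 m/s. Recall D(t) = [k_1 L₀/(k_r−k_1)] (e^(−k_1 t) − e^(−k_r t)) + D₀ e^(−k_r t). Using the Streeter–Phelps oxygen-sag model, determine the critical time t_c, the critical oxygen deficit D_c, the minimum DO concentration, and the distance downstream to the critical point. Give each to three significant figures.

t_c ≈ 1.04 d; D_c ≈ 3.12 mg/L; min DO ≈ 5.18 mg/L; x_c ≈ 75.4 km

With k_r/k_1 = 4.391 and 1 − D₀(k_r−k_1)/(k_1 L₀) = 0.6877,
t_c = ln(4.391 × 0.6877) / (1.37 − 0.312) = ln(3.020) / 1.058 = 1.105/1.058 = 1.045 d.
D_c = (k_1/k_r) L₀ e^(−k_1 t_c) = (0.312/1.37) × 19.0 × e^(−0.312×1.045) = 0.2277 × 19.0 × 0.7219 = 3.124 mg/L.
Minimum DO = C_s − D_c = 8.30 − 3.124 = 5.176 mg/L.
x_c = v t_c = 0.836 m/s × 1.045 d × 86400 s/d = 75450 m ≈ 75.4 km.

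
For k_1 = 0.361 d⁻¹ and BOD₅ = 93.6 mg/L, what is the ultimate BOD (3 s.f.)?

L₀ ≈ 112 mg/L

BOD₅ = L₀(1 − e^(−5k_1)) ⇒ L₀ = BOD₅ / (1 − e^(−5×0.361))
= 93.6 / (1 − 0.1645) = 93.6 / 0.8355 = 112.0 mg/L.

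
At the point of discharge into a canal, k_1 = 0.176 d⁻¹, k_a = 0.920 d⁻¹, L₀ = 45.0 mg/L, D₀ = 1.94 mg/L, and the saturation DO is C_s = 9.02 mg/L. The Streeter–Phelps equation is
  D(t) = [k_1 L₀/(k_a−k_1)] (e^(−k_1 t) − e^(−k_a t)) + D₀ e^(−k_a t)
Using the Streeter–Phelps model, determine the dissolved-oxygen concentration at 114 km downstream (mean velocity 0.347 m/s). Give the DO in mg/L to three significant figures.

DO ≈ 3.83 mg/L

Travel time t = x/v = 114 km / (0.347 m/s) = 114000 m / 0.347 m/s = 328500 s = 3.802 d.
k_1 L₀/(k_a−k_1) = 0.176×45.0/(0.920−0.176) = 7.920/0.7440 = 10.65 mg/L.
e^(−k_1 t) = e^(−0.176×3.802) = 0.5121; e^(−k_a t) = e^(−0.920×3.802) = 0.03025.
D = 10.65 × (0.5121 − 0.03025) + 1.94 × 0.03025 = 5.129 + 0.05869 = 5.188 mg/L.
DO = C_s − D = 9.02 − 5.188 = 3.832 mg/L.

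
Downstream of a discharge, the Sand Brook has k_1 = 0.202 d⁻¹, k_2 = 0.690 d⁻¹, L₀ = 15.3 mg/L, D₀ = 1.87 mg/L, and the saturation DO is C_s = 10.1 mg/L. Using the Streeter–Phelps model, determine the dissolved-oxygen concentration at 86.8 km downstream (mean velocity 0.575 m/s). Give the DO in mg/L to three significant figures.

Travel time t = x/v = 86.8 km / (0.575 m/s) = 86800 m / 0.575 m/s = 151000 s = 1.747 d.
k_1 L₀/(k_2−k_1) = 0.202×15.3/(0.690−0.202) = 3.091/0.4880 = 6.333 mg/L.
e^(−k_1 t) = e^(−0.202×1.747) = 0.7026; e^(−k_2 t) = e^(−0.690×1.747) = 0.2995.
D = 6.333 × (0.7026 − 0.2995) + 1.87 × 0.2995 = 2.553 + 0.5601 = 3.113 mg/L.
DO = C_s − D = 10.1 − 3.113 = 6.987 mg/L.

DO ≈ 6.99 mg/L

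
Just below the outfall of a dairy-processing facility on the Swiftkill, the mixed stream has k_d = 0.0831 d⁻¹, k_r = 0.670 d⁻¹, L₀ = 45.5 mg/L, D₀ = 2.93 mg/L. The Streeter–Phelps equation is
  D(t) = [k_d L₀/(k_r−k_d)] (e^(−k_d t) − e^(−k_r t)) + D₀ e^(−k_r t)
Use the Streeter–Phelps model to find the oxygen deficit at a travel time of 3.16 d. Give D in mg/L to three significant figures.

D ≈ 4.53 mg/L

k_d L₀/(k_r−k_d) = 0.0831×45.5/(0.670−0.0831) = 3.781/0.5869 = 6.442 mg/L.
e^(−k_d t) = e^(−0.0831×3.160) = 0.7691; e^(−k_r t) = e^(−0.670×3.160) = 0.1204.
D = 6.442 × (0.7691 − 0.1204) + 2.93 × 0.1204 = 4.179 + 0.3527 = 4.532 mg/L.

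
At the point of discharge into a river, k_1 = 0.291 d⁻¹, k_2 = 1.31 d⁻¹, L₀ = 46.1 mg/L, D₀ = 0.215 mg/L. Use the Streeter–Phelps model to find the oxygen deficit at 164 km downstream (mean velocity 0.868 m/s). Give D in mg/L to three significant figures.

D ≈ 6.23 mg/L

Travel time t = x/v = 164 km / (0.868 m/s) = 164000 m / 0.868 m/s = 188900 s = 2.187 d.
k_1 L₀/(k_2−k_1) = 0.291×46.1/(1.31−0.291) = 13.42/1.019 = 13.16 mg/L.
e^(−k_1 t) = e^(−0.291×2.187) = 0.5292; e^(−k_2 t) = e^(−1.31×2.187) = 0.05700.
D = 13.16 × (0.5292 − 0.05700) + 0.215 × 0.05700 = 6.217 + 0.01225 = 6.229 mg/L.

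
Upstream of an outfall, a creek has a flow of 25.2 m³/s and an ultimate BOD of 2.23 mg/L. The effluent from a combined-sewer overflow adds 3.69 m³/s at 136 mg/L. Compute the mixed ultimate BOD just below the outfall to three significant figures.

Flow-weighted mixing: C = (Q_r C_r + Q_w C_w)/(Q_r + Q_w)
= (25.2×2.23 + 3.69×136)/(25.2 + 3.69) = 558.0/28.89 = 19.32 mg/L.

19.3 mg/L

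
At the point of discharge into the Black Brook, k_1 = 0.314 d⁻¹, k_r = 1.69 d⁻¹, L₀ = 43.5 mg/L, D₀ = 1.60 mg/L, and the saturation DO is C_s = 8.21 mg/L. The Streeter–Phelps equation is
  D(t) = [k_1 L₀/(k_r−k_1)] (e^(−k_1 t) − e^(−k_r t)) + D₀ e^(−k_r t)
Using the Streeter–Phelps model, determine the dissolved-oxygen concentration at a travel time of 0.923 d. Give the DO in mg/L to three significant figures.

DO ≈ 2.53 mg/L

k_1 L₀/(k_r−k_1) = 0.314×43.5/(1.69−0.314) = 13.66/1.376 = 9.927 mg/L.
e^(−k_1 t) = e^(−0.314×0.9230) = 0.7484; e^(−k_r t) = e^(−1.69×0.9230) = 0.2102.
D = 9.927 × (0.7484 − 0.2102) + 1.60 × 0.2102 = 5.343 + 0.3363 = 5.679 mg/L.
DO = C_s − D = 8.21 − 5.679 = 2.531 mg/L.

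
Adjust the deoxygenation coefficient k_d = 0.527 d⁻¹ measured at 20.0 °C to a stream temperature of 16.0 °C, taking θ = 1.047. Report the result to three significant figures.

k_d ≈ 0.439 d⁻¹

k_d(T₂) = k_d(T₁) · θ^(T₂−T₁) = 0.527 × 1.047^(16.0−20.0)
= 0.527 × 1.047^-4.00 = 0.527 × 0.8322 = 0.4386 d⁻¹.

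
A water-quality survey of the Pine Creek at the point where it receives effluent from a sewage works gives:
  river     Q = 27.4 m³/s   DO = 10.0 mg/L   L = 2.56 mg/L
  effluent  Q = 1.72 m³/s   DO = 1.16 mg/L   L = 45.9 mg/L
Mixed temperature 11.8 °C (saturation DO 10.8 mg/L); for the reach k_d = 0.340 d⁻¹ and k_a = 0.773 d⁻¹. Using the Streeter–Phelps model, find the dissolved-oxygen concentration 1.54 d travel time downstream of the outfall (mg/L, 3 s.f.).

Mixed DO = (27.4×10.0 + 1.72×1.16)/(27.4+1.72) = 276.0/29.12 = 9.478 mg/L.
Mixed L₀ = (27.4×2.56 + 1.72×45.9)/(29.12) = 149.1/29.12 = 5.120 mg/L.
Initial deficit D₀ = C_s − DO₀ = 10.8 − 9.478 = 1.322 mg/L.
D(1.54) = [0.340×5.120/(0.773−0.340)](e^(−0.340×1.54) − e^(−0.773×1.54)) + 1.322 e^(−0.773×1.54)
= 4.020 × (0.5924 − 0.3041) + 1.322 × 0.3041 = 1.561 mg/L.
DO = 10.8 − 1.561 = 9.239 mg/L.

DO ≈ 9.24 mg/L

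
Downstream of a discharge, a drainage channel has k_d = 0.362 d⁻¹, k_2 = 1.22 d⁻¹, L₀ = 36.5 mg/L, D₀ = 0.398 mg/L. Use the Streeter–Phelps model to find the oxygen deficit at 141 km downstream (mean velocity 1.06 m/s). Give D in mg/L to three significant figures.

D ≈ 6.53 mg/L

Travel time t = x/v = 141 km / (1.06 m/s) = 141000 m / 1.06 m/s = 133000 s = 1.540 d.
k_d L₀/(k_2−k_d) = 0.362×36.5/(1.22−0.362) = 13.21/0.8580 = 15.40 mg/L.
e^(−k_d t) = e^(−0.362×1.540) = 0.5727; e^(−k_2 t) = e^(−1.22×1.540) = 0.1529.
D = 15.40 × (0.5727 − 0.1529) + 0.398 × 0.1529 = 6.466 + 0.06084 = 6.527 mg/L.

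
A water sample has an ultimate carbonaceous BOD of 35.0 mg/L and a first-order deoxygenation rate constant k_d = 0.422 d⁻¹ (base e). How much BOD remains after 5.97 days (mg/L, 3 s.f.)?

L_t = L₀ e^(−k_d t) = 35.0 × e^(−0.422×5.97) = 35.0 × 0.08051 = 2.818 mg/L.

L ≈ 2.82 mg/L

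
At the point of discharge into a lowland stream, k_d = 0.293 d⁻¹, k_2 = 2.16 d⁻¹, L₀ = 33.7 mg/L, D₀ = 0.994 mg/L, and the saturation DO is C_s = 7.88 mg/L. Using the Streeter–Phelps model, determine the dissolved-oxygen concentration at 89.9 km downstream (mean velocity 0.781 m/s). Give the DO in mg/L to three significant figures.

DO ≈ 4.54 mg/L

Travel time t = x/v = 89.9 km / (0.781 m/s) = 89900 m / 0.781 m/s = 115100 s = 1.332 d.
k_d L₀/(k_2−k_d) = 0.293×33.7/(2.16−0.293) = 9.874/1.867 = 5.289 mg/L.
e^(−k_d t) = e^(−0.293×1.332) = 0.6768; e^(−k_2 t) = e^(−2.16×1.332) = 0.05626.
D = 5.289 × (0.6768 − 0.05626) + 0.994 × 0.05626 = 3.282 + 0.05593 = 3.338 mg/L.
DO = C_s − D = 7.88 − 3.338 = 4.542 mg/L.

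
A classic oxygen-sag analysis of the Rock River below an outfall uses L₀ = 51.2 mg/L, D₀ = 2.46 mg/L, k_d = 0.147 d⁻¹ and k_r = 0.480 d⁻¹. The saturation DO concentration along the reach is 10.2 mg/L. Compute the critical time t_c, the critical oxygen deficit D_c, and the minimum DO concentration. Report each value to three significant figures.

t_c ≈ 3.21 d; D_c ≈ 9.79 mg/L; min DO ≈ 0.415 mg/L

t_c = [1/(k_r−k_d)] ln[(k_r/k_d)(1 − D₀(k_r−k_d)/(k_d L₀))]
= [1/(0.480−0.147)] ln[(0.480/0.147)(1 − 2.46×0.3330/(0.147×51.2))]
= (1/0.3330) ln[3.265 × 0.8912] = 3.003 × ln(2.910) = 3.003 × 1.068 = 3.208 d.
D_c = (k_d/k_r) L₀ e^(−k_d t_c) = (0.147/0.480) × 51.2 × e^(−0.147×3.208) = 0.3062 × 51.2 × 0.6241 = 9.785 mg/L.
Minimum DO = C_s − D_c = 10.2 − 9.785 = 0.4148 mg/L.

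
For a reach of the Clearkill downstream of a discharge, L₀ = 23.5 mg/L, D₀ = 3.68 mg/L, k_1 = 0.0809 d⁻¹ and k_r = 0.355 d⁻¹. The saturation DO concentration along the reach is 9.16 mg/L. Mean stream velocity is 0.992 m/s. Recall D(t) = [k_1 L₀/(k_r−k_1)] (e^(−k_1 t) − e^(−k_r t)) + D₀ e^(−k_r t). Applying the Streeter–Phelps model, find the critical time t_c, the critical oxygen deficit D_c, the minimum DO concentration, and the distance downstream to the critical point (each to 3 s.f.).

t_c = [1/(k_r−k_1)] ln[(k_r/k_1)(1 − D₀(k_r−k_1)/(k_1 L₀))]
= [1/(0.355−0.0809)] ln[(0.355/0.0809)(1 − 3.68×0.2741/(0.0809×23.5))]
= (1/0.2741) ln[4.388 × 0.4694] = 3.648 × ln(2.060) = 3.648 × 0.7227 = 2.637 d.
L(t_c) = L₀ e^(−k_1 t_c) = 23.5 × 0.8079 = 18.99 mg/L, and at the critical point k_r D_c = k_1 L, so D_c = (0.0809/0.355) × 18.99 = 4.327 mg/L.
Minimum DO = C_s − D_c = 9.16 − 4.327 = 4.833 mg/L.
x_c = v t_c = 0.992 m/s × 2.637 d × 86400 s/d = 226000 m ≈ 226 km.

t_c ≈ 2.64 d; D_c ≈ 4.33 mg/L; min DO ≈ 4.83 mg/L; x_c ≈ 226 km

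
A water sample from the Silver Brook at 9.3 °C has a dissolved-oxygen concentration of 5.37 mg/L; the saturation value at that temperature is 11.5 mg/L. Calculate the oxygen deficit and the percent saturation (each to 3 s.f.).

D ≈ 6.13 mg/L; 46.7 % saturation

D = C_s − C = 11.5 − 5.37 = 6.13 mg/L.
% saturation = 5.37/11.5 × 100 = 46.7 %.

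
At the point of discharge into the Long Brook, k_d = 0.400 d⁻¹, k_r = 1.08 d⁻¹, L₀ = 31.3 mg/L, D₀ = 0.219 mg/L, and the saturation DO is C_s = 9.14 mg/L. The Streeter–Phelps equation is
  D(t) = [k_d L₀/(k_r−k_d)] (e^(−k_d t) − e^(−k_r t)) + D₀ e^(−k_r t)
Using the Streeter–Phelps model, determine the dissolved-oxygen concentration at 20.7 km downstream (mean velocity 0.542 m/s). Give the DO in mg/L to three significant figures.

DO ≈ 5.00 mg/L

Travel time t = x/v = 20.7 km / (0.542 m/s) = 20700 m / 0.542 m/s = 38190 s = 0.4420 d.
k_d L₀/(k_r−k_d) = 0.400×31.3/(1.08−0.400) = 12.52/0.6800 = 18.41 mg/L.
e^(−k_d t) = e^(−0.400×0.4420) = 0.8379; e^(−k_r t) = e^(−1.08×0.4420) = 0.6204.
D = 18.41 × (0.8379 − 0.6204) + 0.219 × 0.6204 = 4.005 + 0.1359 = 4.141 mg/L.
DO = C_s − D = 9.14 − 4.141 = 4.999 mg/L.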